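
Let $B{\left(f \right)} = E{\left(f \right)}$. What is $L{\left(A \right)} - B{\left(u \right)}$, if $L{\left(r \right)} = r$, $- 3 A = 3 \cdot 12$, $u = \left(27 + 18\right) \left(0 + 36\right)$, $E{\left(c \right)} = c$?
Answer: $-1632$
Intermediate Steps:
$u = 1620$ ($u = 45 \cdot 36 = 1620$)
$B{\left(f \right)} = f$
$A = -12$ ($A = - \frac{3 \cdot 12}{3} = \left(- \frac{1}{3}\right) 36 = -12$)
$L{\left(A \right)} - B{\left(u \right)} = -12 - 1620 = -1632$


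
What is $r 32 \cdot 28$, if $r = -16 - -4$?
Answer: $-10752$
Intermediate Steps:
$r = -12$ ($r = -16 + 4 = -12$)
$r 32 \cdot 28 = \left(-12\right) 32 \cdot 28 = \left(-384\right) 28 = -10752$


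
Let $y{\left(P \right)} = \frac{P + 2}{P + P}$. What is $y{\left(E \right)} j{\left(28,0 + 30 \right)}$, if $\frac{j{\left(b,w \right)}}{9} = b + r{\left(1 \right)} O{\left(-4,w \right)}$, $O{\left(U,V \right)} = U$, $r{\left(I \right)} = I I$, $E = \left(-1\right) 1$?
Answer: $-108$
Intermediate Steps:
$E = -1$
$r{\left(I \right)} = I^{2}$
$j{\left(b,w \right)} = -36 + 9 b$ ($j{\left(b,w \right)} = 9 \left(b + 1^{2} \left(-4\right)\right) = 9 \left(b + 1 \left(-4\right)\right) = 9 \left(b - 4\right) = 9 \left(-4 + b\right) = -36 + 9 b$)
$y{\left(P \right)} = \frac{2 + P}{2 P}$
$y{\left(E \right)} j{\left(28,0 + 30 \right)} = \frac{2 - 1}{2 \left(-1\right)} \left(-36 + 9 \cdot 28\right) = \frac{1}{2} \left(-1\right) 1 \left(-36 + 252\right) = \left(- \frac{1}{2}\right) 216 = -108$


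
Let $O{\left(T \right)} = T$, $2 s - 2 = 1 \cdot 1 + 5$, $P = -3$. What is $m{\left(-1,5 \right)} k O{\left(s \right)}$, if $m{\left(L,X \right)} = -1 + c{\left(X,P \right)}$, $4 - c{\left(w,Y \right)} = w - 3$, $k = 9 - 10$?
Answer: $-4$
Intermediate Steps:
$k = -1$
$c{\left(w,Y \right)} = 7 - w$ ($c{\left(w,Y \right)} = 4 - \left(w - 3\right) = 4 - \left(-3 + w\right) = 7 - w$)
$s = 4$ ($s = 1 + \frac{1 \cdot 1 + 5}{2} = 1 + \frac{1 + 5}{2} = 1 + \frac{1}{2} \cdot 6 = 1 + 3 = 4$)
$m{\left(L,X \right)} = 6 - X$ ($m{\left(L,X \right)} = -1 - \left(-7 + X\right) = 6 - X$)
$m{\left(-1,5 \right)} k O{\left(s \right)} = \left(6 - 5\right) \left(-1\right) 4 = 1 \left(-1\right) 4 = \left(-1\right) 4 = -4$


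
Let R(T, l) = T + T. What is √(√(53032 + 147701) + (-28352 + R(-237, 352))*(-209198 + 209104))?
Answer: √(2709644 + √200733) ≈ 1646.2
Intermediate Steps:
R(T, l) = 2*T
√(√(53032 + 147701) + (-28352 + R(-237, 352))*(-209198 + 209104)) = √(√(53032 + 147701) + (-28352 + 2*(-237))*(-209198 + 209104)) = √(√200733 + (-28352 - 474)*(-94)) = √(√200733 - 28826*(-94)) = √(√200733 + 2709644) = √(2709644 + √200733)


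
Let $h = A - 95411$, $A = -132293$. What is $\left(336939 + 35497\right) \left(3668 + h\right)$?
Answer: $-83439071696$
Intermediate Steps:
$h = -227704$ ($h = -132293 - 95411 = -227704$)
$\left(336939 + 35497\right) \left(3668 + h\right) = \left(336939 + 35497\right) \left(3668 - 227704\right) = 372436 \left(-224036\right) = -83439071696$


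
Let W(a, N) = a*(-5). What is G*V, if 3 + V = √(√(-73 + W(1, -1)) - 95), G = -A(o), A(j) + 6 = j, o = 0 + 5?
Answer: -3 + √(-95 + I*√78) ≈ -2.5474 + 9.7573*I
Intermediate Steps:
W(a, N) = -5*a
o = 5
A(j) = -6 + j
G = 1 (G = -(-6 + 5) = -1*(-1) = 1)
V = -3 + √(-95 + I*√78) (V = -3 + √(√(-73 - 5*1) - 95) = -3 + √(√(-73 - 5) - 95) = -3 + √(√(-78) - 95) = -3 + √(I*√78 - 95) = -3 + √(-95 + I*√78) ≈ -2.5474 + 9.7573*I)
G*V = 1*(-3 + √(-95 + I*√78)) = -3 + √(-95 + I*√78)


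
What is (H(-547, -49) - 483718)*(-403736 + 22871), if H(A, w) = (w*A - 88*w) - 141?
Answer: 172434343560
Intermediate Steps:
H(A, w) = -141 - 88*w + A*w (H(A, w) = (A*w - 88*w) - 141 = (-88*w + A*w) - 141 = -141 - 88*w + A*w)
(H(-547, -49) - 483718)*(-403736 + 22871) = ((-141 - 88*(-49) - 547*(-49)) - 483718)*(-403736 + 22871) = ((-141 + 4312 + 26803) - 483718)*(-380865) = (30974 - 483718)*(-380865) = -452744*(-380865) = 172434343560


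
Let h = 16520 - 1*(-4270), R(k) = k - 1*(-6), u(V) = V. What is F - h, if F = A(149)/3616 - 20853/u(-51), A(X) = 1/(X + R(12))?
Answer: -209228966671/10265824 ≈ -20381.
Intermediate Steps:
R(k) = 6 + k (R(k) = k + 6 = 6 + k)
A(X) = 1/(18 + X) (A(X) = 1/(X + (6 + 12)) = 1/(X + 18) = 1/(18 + X))
h = 20790 (h = 16520 + 4270 = 20790)
F = 4197514289/10265824 (F = 1/((18 + 149)*3616) - 20853/(-51) = (1/3616)/167 - 20853*(-1/51) = (1/167)*(1/3616) + 6951/17 = 1/603872 + 6951/17 = 4197514289/10265824 ≈ 408.88)
F - h = 4197514289/10265824 - 1*20790 = 4197514289/10265824 - 20790 = -209228966671/10265824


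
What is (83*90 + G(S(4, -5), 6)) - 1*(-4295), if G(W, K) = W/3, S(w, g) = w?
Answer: 35299/3 ≈ 11766.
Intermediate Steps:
G(W, K) = W/3 (G(W, K) = W*(⅓) = W/3)
(83*90 + G(S(4, -5), 6)) - 1*(-4295) = (83*90 + (⅓)*4) - 1*(-4295) = (7470 + 4/3) + 4295 = 22414/3 + 4295 = 35299/3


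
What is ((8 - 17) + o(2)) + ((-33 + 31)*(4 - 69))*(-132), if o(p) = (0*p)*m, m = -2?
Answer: -17169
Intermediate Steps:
o(p) = 0 (o(p) = (0*p)*(-2) = 0*(-2) = 0)
((8 - 17) + o(2)) + ((-33 + 31)*(4 - 69))*(-132) = ((8 - 17) + 0) + ((-33 + 31)*(4 - 69))*(-132) = (-9 + 0) - 2*(-65)*(-132) = -9 + 130*(-132) = -9 - 17160 = -17169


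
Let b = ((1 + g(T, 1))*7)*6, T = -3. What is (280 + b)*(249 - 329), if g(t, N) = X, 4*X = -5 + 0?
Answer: -21560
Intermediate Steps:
X = -5/4 (X = (-5 + 0)/4 = (¼)*(-5) = -5/4 ≈ -1.2500)
g(t, N) = -5/4
b = -21/2 (b = ((1 - 5/4)*7)*6 = -¼*7*6 = -7/4*6 = -21/2 ≈ -10.500)
(280 + b)*(249 - 329) = (280 - 21/2)*(249 - 329) = (539/2)*(-80) = -21560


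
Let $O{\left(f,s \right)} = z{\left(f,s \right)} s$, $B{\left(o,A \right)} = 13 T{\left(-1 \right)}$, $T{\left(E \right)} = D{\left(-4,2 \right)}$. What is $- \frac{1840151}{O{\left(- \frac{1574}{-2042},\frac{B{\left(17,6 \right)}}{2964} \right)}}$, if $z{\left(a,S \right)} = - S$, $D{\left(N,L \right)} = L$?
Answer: $23914602396$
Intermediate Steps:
$T{\left(E \right)} = 2$
$B{\left(o,A \right)} = 26$ ($B{\left(o,A \right)} = 13 \cdot 2 = 26$)
$O{\left(f,s \right)} = - s^{2}$ ($O{\left(f,s \right)} = - s s = - s^{2}$)
$- \frac{1840151}{O{\left(- \frac{1574}{-2042},\frac{B{\left(17,6 \right)}}{2964} \right)}} = - \frac{1840151}{\left(-1\right) \left(\frac{26}{2964}\right)^{2}} = - \frac{1840151}{\left(-1\right) \left(26 \cdot \frac{1}{2964}\right)^{2}} = - \frac{1840151}{\left(-1\right) \left(\frac{1}{114}\right)^{2}} = - \frac{1840151}{\left(-1\right) \frac{1}{12996}} = - \frac{1840151}{- \frac{1}{12996}} = \left(-1840151\right) \left(-12996\right) = 23914602396$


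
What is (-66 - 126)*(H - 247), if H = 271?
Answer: -4608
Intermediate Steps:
(-66 - 126)*(H - 247) = (-66 - 126)*(271 - 247) = -192*24 = -4608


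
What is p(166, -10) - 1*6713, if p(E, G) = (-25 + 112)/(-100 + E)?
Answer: -147657/22 ≈ -6711.7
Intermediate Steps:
p(E, G) = 87/(-100 + E)
p(166, -10) - 1*6713 = 87/(-100 + 166) - 1*6713 = 87/66 - 6713 = 87*(1/66) - 6713 = 29/22 - 6713 = -147657/22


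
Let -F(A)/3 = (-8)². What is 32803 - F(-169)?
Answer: 32995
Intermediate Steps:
F(A) = -192 (F(A) = -3*(-8)² = -3*64 = -192)
32803 - F(-169) = 32803 - 1*(-192) = 32803 + 192 = 32995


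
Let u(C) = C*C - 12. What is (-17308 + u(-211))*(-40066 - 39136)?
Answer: -2154373602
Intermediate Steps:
u(C) = -12 + C² (u(C) = C² - 12 = -12 + C²)
(-17308 + u(-211))*(-40066 - 39136) = (-17308 + (-12 + (-211)²))*(-40066 - 39136) = (-17308 + (-12 + 44521))*(-79202) = (-17308 + 44509)*(-79202) = 27201*(-79202) = -2154373602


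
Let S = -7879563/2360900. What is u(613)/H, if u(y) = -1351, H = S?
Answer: 3189575900/7879563 ≈ 404.79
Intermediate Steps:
S = -7879563/2360900 (S = -7879563*1/2360900 = -7879563/2360900 ≈ -3.3375)
H = -7879563/2360900 ≈ -3.3375
u(613)/H = -1351/(-7879563/2360900) = -1351*(-2360900/7879563) = 3189575900/7879563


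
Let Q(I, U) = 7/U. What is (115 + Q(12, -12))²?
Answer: 1885129/144 ≈ 13091.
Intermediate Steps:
(115 + Q(12, -12))² = (115 + 7/(-12))² = (115 + 7*(-1/12))² = (115 - 7/12)² = (1373/12)² = 1885129/144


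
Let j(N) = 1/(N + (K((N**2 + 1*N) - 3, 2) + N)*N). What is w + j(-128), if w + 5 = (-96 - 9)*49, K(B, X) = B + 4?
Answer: -10632896001/2064640 ≈ -5150.0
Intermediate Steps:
K(B, X) = 4 + B
w = -5150 (w = -5 + (-96 - 9)*49 = -5 - 105*49 = -5 - 5145 = -5150)
j(N) = 1/(N + N*(1 + N**2 + 2*N)) (j(N) = 1/(N + ((4 + ((N**2 + 1*N) - 3)) + N)*N) = 1/(N + ((4 + ((N**2 + N) - 3)) + N)*N) = 1/(N + ((4 + ((N + N**2) - 3)) + N)*N) = 1/(N + ((4 + (-3 + N + N**2)) + N)*N) = 1/(N + ((1 + N + N**2) + N)*N) = 1/(N + (1 + N**2 + 2*N)*N) = 1/(N + N*(1 + N**2 + 2*N)))
w + j(-128) = -5150 + 1/((-128)*(2 + (-128)**2 + 2*(-128))) = -5150 - 1/(128*(2 + 16384 - 256)) = -5150 - 1/128/16130 = -5150 - 1/128*1/16130 = -5150 - 1/2064640 = -10632896001/2064640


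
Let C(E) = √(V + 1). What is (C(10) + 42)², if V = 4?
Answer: (42 + √5)² ≈ 1956.8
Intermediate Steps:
C(E) = √5 (C(E) = √(4 + 1) = √5)
(C(10) + 42)² = (√5 + 42)² = (42 + √5)²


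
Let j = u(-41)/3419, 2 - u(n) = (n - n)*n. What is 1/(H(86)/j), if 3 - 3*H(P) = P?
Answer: -6/283777 ≈ -2.1143e-5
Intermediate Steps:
u(n) = 2 (u(n) = 2 - (n - n)*n = 2 - 0*n = 2 - 1*0 = 2 + 0 = 2)
H(P) = 1 - P/3
j = 2/3419 ≈ 0.00058497
1/(H(86)/j) = 1/((1 - ⅓*86)/(2/3419)) = 1/((1 - 86/3)*(3419/2)) = 1/(-83/3*3419/2) = 1/(-283777/6) = -6/283777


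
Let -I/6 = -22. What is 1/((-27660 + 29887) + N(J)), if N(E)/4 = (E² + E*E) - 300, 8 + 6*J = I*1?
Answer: 9/39995 ≈ 0.00022503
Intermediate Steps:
I = 132 (I = -6*(-22) = 132)
J = 62/3 (J = -4/3 + (132*1)/6 = -4/3 + (⅙)*132 = -4/3 + 22 = 62/3 ≈ 20.667)
N(E) = -1200 + 8*E² (N(E) = 4*((E² + E*E) - 300) = 4*((E² + E²) - 300) = 4*(2*E² - 300) = 4*(-300 + 2*E²) = -1200 + 8*E²)
1/((-27660 + 29887) + N(J)) = 1/((-27660 + 29887) + (-1200 + 8*(62/3)²)) = 1/(2227 + (-1200 + 8*(3844/9))) = 1/(2227 + (-1200 + 30752/9)) = 1/(2227 + 19952/9) = 1/(39995/9) = 9/39995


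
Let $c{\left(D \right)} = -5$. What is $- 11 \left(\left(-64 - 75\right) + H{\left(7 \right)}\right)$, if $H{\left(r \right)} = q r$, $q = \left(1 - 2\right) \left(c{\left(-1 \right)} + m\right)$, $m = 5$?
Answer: $1529$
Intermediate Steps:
$q = 0$ ($q = \left(1 - 2\right) \left(-5 + 5\right) = \left(-1\right) 0 = 0$)
$H{\left(r \right)} = 0$ ($H{\left(r \right)} = 0 r = 0$)
$- 11 \left(\left(-64 - 75\right) + H{\left(7 \right)}\right) = - 11 \left(\left(-64 - 75\right) + 0\right) = - 11 \left(-139 + 0\right) = \left(-11\right) \left(-139\right) = 1529$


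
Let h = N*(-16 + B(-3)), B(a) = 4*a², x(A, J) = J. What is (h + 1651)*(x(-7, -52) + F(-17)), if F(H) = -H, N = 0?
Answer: -57785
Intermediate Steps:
h = 0 (h = 0*(-16 + 4*(-3)²) = 0*(-16 + 4*9) = 0*(-16 + 36) = 0*20 = 0)
(h + 1651)*(x(-7, -52) + F(-17)) = (0 + 1651)*(-52 - 1*(-17)) = 1651*(-52 + 17) = 1651*(-35) = -57785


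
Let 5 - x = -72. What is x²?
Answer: 5929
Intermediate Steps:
x = 77 (x = 5 - 1*(-72) = 5 + 72 = 77)
x² = 77² = 5929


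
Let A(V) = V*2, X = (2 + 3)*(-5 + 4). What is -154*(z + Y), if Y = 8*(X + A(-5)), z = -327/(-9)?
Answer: 38654/3 ≈ 12885.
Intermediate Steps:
X = -5 (X = 5*(-1) = -5)
A(V) = 2*V
z = 109/3 (z = -327*(-⅑) = 109/3 ≈ 36.333)
Y = -120 (Y = 8*(-5 + 2*(-5)) = 8*(-5 - 10) = 8*(-15) = -120)
-154*(z + Y) = -154*(109/3 - 120) = -154*(-251/3) = 38654/3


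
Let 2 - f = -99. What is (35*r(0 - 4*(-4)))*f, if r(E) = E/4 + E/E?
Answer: 17675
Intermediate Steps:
f = 101 (f = 2 - 1*(-99) = 2 + 99 = 101)
r(E) = 1 + E/4 (r(E) = E*(¼) + 1 = E/4 + 1 = 1 + E/4)
(35*r(0 - 4*(-4)))*f = (35*(1 + (0 - 4*(-4))/4))*101 = (35*(1 + (0 + 16)/4))*101 = (35*(1 + (¼)*16))*101 = (35*(1 + 4))*101 = (35*5)*101 = 175*101 = 17675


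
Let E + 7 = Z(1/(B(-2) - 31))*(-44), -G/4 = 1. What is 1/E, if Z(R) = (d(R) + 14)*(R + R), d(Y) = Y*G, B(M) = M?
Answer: 99/3035 ≈ 0.032619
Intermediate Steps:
G = -4 (G = -4*1 = -4)
d(Y) = -4*Y (d(Y) = Y*(-4) = -4*Y)
Z(R) = 2*R*(14 - 4*R) (Z(R) = (-4*R + 14)*(R + R) = (14 - 4*R)*(2*R) = 2*R*(14 - 4*R))
E = 3035/99 (E = -7 + (4*(7 - 2/(-2 - 31))/(-2 - 31))*(-44) = -7 + (4*(7 - 2/(-33))/(-33))*(-44) = -7 + (4*(-1/33)*(7 - 2*(-1/33)))*(-44) = -7 + (4*(-1/33)*(7 + 2/33))*(-44) = -7 + (4*(-1/33)*(233/33))*(-44) = -7 - 932/1089*(-44) = -7 + 3728/99 = 3035/99 ≈ 30.657)
1/E = 1/(3035/99) = 99/3035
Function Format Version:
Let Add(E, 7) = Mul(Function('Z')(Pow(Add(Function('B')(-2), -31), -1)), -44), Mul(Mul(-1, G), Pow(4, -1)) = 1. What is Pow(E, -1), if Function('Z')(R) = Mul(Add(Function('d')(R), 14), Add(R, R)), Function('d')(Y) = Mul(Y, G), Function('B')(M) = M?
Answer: Rational(99, 3035) ≈ 0.032619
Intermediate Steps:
G = -4 (G = Mul(-4, 1) = -4)
Function('d')(Y) = Mul(-4, Y) (Function('d')(Y) = Mul(Y, -4) = Mul(-4, Y))
Function('Z')(R) = Mul(2, R, Add(14, Mul(-4, R))) (Function('Z')(R) = Mul(Add(Mul(-4, R), 14), Add(R, R)) = Mul(Add(14, Mul(-4, R)), Mul(2, R)) = Mul(2, R, Add(14, Mul(-4, R))))
E = Rational(3035, 99) (E = Add(-7, Mul(Mul(4, Pow(Add(-2, -31), -1), Add(7, Mul(-2, Pow(Add(-2, -31), -1)))), -44)) = Add(-7, Mul(Mul(4, Pow(-33, -1), Add(7, Mul(-2, Pow(-33, -1)))), -44)) = Add(-7, Mul(Mul(4, Rational(-1, 33), Add(7, Mul(-2, Rational(-1, 33)))), -44)) = Add(-7, Mul(Mul(4, Rational(-1, 33), Add(7, Rational(2, 33))), -44)) = Add(-7, Mul(Mul(4, Rational(-1, 33), Rational(233, 33)), -44)) = Add(-7, Mul(Rational(-932, 1089), -44)) = Add(-7, Rational(3728, 99)) = Rational(3035, 99) ≈ 30.657)
Pow(E, -1) = Pow(Rational(3035, 99), -1) = Rational(99, 3035)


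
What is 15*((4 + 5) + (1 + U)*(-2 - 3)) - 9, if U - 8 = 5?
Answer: -924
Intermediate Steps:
U = 13 (U = 8 + 5 = 13)
15*((4 + 5) + (1 + U)*(-2 - 3)) - 9 = 15*((4 + 5) + (1 + 13)*(-2 - 3)) - 9 = 15*(9 + 14*(-5)) - 9 = 15*(9 - 70) - 9 = 15*(-61) - 9 = -915 - 9 = -924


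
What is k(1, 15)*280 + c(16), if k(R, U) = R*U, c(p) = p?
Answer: 4216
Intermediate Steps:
k(1, 15)*280 + c(16) = (1*15)*280 + 16 = 15*280 + 16 = 4200 + 16 = 4216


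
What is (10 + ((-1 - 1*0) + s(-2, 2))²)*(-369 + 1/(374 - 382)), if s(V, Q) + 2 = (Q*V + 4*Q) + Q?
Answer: -56107/8 ≈ -7013.4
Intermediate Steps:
s(V, Q) = -2 + 5*Q + Q*V (s(V, Q) = -2 + ((Q*V + 4*Q) + Q) = -2 + ((4*Q + Q*V) + Q) = -2 + (5*Q + Q*V) = -2 + 5*Q + Q*V)
(10 + ((-1 - 1*0) + s(-2, 2))²)*(-369 + 1/(374 - 382)) = (10 + ((-1 - 1*0) + (-2 + 5*2 + 2*(-2)))²)*(-369 + 1/(374 - 382)) = (10 + ((-1 + 0) + (-2 + 10 - 4))²)*(-369 + 1/(-8)) = (10 + (-1 + 4)²)*(-369 - ⅛) = (10 + 3²)*(-2953/8) = (10 + 9)*(-2953/8) = 19*(-2953/8) = -56107/8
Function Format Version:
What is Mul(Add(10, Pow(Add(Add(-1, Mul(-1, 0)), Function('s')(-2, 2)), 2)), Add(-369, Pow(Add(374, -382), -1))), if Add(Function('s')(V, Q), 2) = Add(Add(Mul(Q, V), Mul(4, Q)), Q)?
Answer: Rational(-56107, 8) ≈ -7013.4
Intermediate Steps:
Function('s')(V, Q) = Add(-2, Mul(5, Q), Mul(Q, V)) (Function('s')(V, Q) = Add(-2, Add(Add(Mul(Q, V), Mul(4, Q)), Q)) = Add(-2, Add(Add(Mul(4, Q), Mul(Q, V)), Q)) = Add(-2, Add(Mul(5, Q), Mul(Q, V))) = Add(-2, Mul(5, Q), Mul(Q, V)))
Mul(Add(10, Pow(Add(Add(-1, Mul(-1, 0)), Function('s')(-2, 2)), 2)), Add(-369, Pow(Add(374, -382), -1))) = Mul(Add(10, Pow(Add(Add(-1, Mul(-1, 0)), Add(-2, Mul(5, 2), Mul(2, -2))), 2)), Add(-369, Pow(Add(374, -382), -1))) = Mul(Add(10, Pow(Add(Add(-1, 0), Add(-2, 10, -4)), 2)), Add(-369, Pow(-8, -1))) = Mul(Add(10, Pow(Add(-1, 4), 2)), Add(-369, Rational(-1, 8))) = Mul(Add(10, Pow(3, 2)), Rational(-2953, 8)) = Mul(Add(10, 9), Rational(-2953, 8)) = Mul(19, Rational(-2953, 8)) = Rational(-56107, 8)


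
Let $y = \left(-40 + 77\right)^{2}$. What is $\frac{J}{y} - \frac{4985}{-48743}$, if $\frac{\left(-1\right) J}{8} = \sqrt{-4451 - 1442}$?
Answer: $\frac{4985}{48743} - \frac{8 i \sqrt{5893}}{1369} \approx 0.10227 - 0.4486 i$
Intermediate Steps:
$y = 1369$ ($y = 37^{2} = 1369$)
$J = - 8 i \sqrt{5893}$ ($J = - 8 \sqrt{-4451 - 1442} = - 8 \sqrt{-5893} = - 8 i \sqrt{5893} \approx - 614.13 i$)
$\frac{J}{y} - \frac{4985}{-48743} = \frac{\left(-8\right) i \sqrt{5893}}{1369} - \frac{4985}{-48743} = - 8 i \sqrt{5893} \cdot \frac{1}{1369} - - \frac{4985}{48743} = - \frac{8 i \sqrt{5893}}{1369} + \frac{4985}{48743} = \frac{4985}{48743} - \frac{8 i \sqrt{5893}}{1369}$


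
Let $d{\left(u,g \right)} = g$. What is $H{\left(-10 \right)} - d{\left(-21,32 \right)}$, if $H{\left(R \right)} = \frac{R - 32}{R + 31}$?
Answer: $-34$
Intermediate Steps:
$H{\left(R \right)} = \frac{-32 + R}{31 + R}$
$H{\left(-10 \right)} - d{\left(-21,32 \right)} = \frac{-32 - 10}{31 - 10} - 32 = \frac{1}{21} \left(-42\right) - 32 = -2 - 32 = -34$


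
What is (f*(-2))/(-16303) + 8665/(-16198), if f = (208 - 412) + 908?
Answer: -16922673/37725142 ≈ -0.44858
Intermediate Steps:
f = 704 (f = -204 + 908 = 704)
(f*(-2))/(-16303) + 8665/(-16198) = (704*(-2))/(-16303) + 8665/(-16198) = -1408*(-1/16303) + 8665*(-1/16198) = 1408/16303 - 8665/16198 = -16922673/37725142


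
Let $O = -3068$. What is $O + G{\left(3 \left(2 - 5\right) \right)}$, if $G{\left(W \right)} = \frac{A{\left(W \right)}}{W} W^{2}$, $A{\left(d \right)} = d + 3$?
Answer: $-3014$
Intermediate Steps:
$A{\left(d \right)} = 3 + d$
$G{\left(W \right)} = W \left(3 + W\right)$ ($G{\left(W \right)} = \frac{3 + W}{W} W^{2} = W \left(3 + W\right)$)
$O + G{\left(3 \left(2 - 5\right) \right)} = -3068 + 3 \left(2 - 5\right) \left(3 + 3 \left(2 - 5\right)\right) = -3068 + 3 \left(-3\right) \left(3 + 3 \left(-3\right)\right) = -3068 - 9 \left(3 - 9\right) = -3068 - -54 = -3068 + 54 = -3014$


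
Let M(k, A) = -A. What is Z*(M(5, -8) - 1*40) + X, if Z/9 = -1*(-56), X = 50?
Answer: -16078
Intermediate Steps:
Z = 504 (Z = 9*(-1*(-56)) = 9*56 = 504)
Z*(M(5, -8) - 1*40) + X = 504*(-1*(-8) - 1*40) + 50 = 504*(8 - 40) + 50 = 504*(-32) + 50 = -16128 + 50 = -16078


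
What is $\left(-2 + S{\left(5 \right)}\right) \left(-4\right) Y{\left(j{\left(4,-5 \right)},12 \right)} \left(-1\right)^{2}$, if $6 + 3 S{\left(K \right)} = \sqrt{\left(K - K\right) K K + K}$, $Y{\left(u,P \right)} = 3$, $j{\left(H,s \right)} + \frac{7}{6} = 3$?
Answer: $48 - 4 \sqrt{5} \approx 39.056$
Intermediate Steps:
$j{\left(H,s \right)} = \frac{11}{6}$ ($j{\left(H,s \right)} = - \frac{7}{6} + 3 = \frac{11}{6}$)
$S{\left(K \right)} = -2 + \frac{\sqrt{K}}{3}$ ($S{\left(K \right)} = -2 + \frac{\sqrt{\left(K - K\right) K K + K}}{3} = -2 + \frac{\sqrt{0 K K + K}}{3} = -2 + \frac{\sqrt{0 K + K}}{3} = -2 + \frac{\sqrt{0 + K}}{3} = -2 + \frac{\sqrt{K}}{3}$)
$\left(-2 + S{\left(5 \right)}\right) \left(-4\right) Y{\left(j{\left(4,-5 \right)},12 \right)} \left(-1\right)^{2} = \left(-2 - \left(2 - \frac{\sqrt{5}}{3}\right)\right) \left(-4\right) 3 \left(-1\right)^{2} = \left(-4 + \frac{\sqrt{5}}{3}\right) \left(-4\right) 3 \cdot 1 = \left(16 - \frac{4 \sqrt{5}}{3}\right) 3 \cdot 1 = \left(48 - 4 \sqrt{5}\right) 1 = 48 - 4 \sqrt{5}$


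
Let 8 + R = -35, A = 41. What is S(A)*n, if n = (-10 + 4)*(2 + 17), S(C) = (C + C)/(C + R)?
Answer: 4674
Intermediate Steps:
R = -43 (R = -8 - 35 = -43)
S(C) = 2*C/(-43 + C) (S(C) = (C + C)/(C - 43) = (2*C)/(-43 + C) = 2*C/(-43 + C))
n = -114 (n = -6*19 = -114)
S(A)*n = (2*41/(-43 + 41))*(-114) = (2*41/(-2))*(-114) = (2*41*(-½))*(-114) = -41*(-114) = 4674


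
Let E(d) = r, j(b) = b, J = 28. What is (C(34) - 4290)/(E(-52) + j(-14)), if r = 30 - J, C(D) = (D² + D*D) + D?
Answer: 162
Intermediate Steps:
C(D) = D + 2*D² (C(D) = (D² + D²) + D = 2*D² + D = D + 2*D²)
r = 2 (r = 30 - 1*28 = 30 - 28 = 2)
E(d) = 2
(C(34) - 4290)/(E(-52) + j(-14)) = (34*(1 + 2*34) - 4290)/(2 - 14) = (34*(1 + 68) - 4290)/(-12) = (34*69 - 4290)*(-1/12) = (2346 - 4290)*(-1/12) = -1944*(-1/12) = 162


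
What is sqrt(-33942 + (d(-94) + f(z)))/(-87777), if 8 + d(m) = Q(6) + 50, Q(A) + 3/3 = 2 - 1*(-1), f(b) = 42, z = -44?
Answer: -184*I/87777 ≈ -0.0020962*I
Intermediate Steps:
Q(A) = 2 (Q(A) = -1 + (2 - 1*(-1)) = -1 + (2 + 1) = -1 + 3 = 2)
d(m) = 44 (d(m) = -8 + (2 + 50) = -8 + 52 = 44)
sqrt(-33942 + (d(-94) + f(z)))/(-87777) = sqrt(-33942 + (44 + 42))/(-87777) = sqrt(-33942 + 86)*(-1/87777) = sqrt(-33856)*(-1/87777) = (184*I)*(-1/87777) = -184*I/87777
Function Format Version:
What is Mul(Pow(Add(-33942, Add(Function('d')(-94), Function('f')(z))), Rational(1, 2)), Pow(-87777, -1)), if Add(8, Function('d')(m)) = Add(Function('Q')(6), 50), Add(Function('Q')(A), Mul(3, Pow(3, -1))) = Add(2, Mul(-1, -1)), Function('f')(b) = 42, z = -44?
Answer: Mul(Rational(-184, 87777), I) ≈ Mul(-0.0020962, I)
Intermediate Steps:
Function('Q')(A) = 2 (Function('Q')(A) = Add(-1, Add(2, Mul(-1, -1))) = Add(-1, Add(2, 1)) = Add(-1, 3) = 2)
Function('d')(m) = 44 (Function('d')(m) = Add(-8, Add(2, 50)) = Add(-8, 52) = 44)
Mul(Pow(Add(-33942, Add(Function('d')(-94), Function('f')(z))), Rational(1, 2)), Pow(-87777, -1)) = Mul(Pow(Add(-33942, Add(44, 42)), Rational(1, 2)), Pow(-87777, -1)) = Mul(Pow(Add(-33942, 86), Rational(1, 2)), Rational(-1, 87777)) = Mul(Pow(-33856, Rational(1, 2)), Rational(-1, 87777)) = Mul(Mul(184, I), Rational(-1, 87777)) = Mul(Rational(-184, 87777), I)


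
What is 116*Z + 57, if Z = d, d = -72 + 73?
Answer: 173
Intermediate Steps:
d = 1
Z = 1
116*Z + 57 = 116*1 + 57 = 116 + 57 = 173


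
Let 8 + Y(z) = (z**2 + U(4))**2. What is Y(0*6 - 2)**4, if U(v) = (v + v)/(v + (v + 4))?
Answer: 236421376/6561 ≈ 36034.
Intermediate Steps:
U(v) = 2*v/(4 + 2*v) (U(v) = (2*v)/(v + (4 + v)) = (2*v)/(4 + 2*v) = 2*v/(4 + 2*v))
Y(z) = -8 + (2/3 + z**2)**2 (Y(z) = -8 + (z**2 + 4/(2 + 4))**2 = -8 + (z**2 + 4/6)**2 = -8 + (z**2 + 4*(1/6))**2 = -8 + (z**2 + 2/3)**2 = -8 + (2/3 + z**2)**2)
Y(0*6 - 2)**4 = (-8 + (2 + 3*(0*6 - 2)**2)**2/9)**4 = (-8 + (2 + 3*(0 - 2)**2)**2/9)**4 = (-8 + (2 + 3*(-2)**2)**2/9)**4 = (-8 + (2 + 3*4)**2/9)**4 = (-8 + (2 + 12)**2/9)**4 = (-8 + (1/9)*14**2)**4 = (-8 + (1/9)*196)**4 = (-8 + 196/9)**4 = (124/9)**4 = 236421376/6561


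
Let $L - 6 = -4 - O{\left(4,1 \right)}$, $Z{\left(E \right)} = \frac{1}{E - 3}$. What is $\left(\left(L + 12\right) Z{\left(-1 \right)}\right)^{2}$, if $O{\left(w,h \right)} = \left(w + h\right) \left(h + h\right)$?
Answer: $1$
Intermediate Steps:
$O{\left(w,h \right)} = 2 h \left(h + w\right)$ ($O{\left(w,h \right)} = \left(h + w\right) 2 h = 2 h \left(h + w\right)$)
$Z{\left(E \right)} = \frac{1}{-3 + E}$
$L = -8$ ($L = 6 - \left(4 + 2 \cdot 1 \left(1 + 4\right)\right) = 6 - \left(4 + 2 \cdot 1 \cdot 5\right) = 6 - 14 = -8$)
$\left(\left(L + 12\right) Z{\left(-1 \right)}\right)^{2} = \left(\frac{-8 + 12}{-3 - 1}\right)^{2} = \left(\frac{4}{-4}\right)^{2} = \left(4 \left(- \frac{1}{4}\right)\right)^{2} = \left(-1\right)^{2} = 1$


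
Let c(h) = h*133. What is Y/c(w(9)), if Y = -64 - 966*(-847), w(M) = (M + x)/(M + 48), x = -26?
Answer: -2454414/119 ≈ -20625.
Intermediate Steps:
w(M) = (-26 + M)/(48 + M) (w(M) = (M - 26)/(M + 48) = (-26 + M)/(48 + M))
c(h) = 133*h
Y = 818138 (Y = -64 + 818202 = 818138)
Y/c(w(9)) = 818138/((133*((-26 + 9)/(48 + 9)))) = 818138/((133*(-17/57))) = 818138/(-119/3) = 818138*(-3/119) = -2454414/119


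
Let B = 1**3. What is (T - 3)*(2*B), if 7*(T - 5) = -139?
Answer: -250/7 ≈ -35.714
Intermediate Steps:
B = 1
T = -104/7 (T = 5 + (1/7)*(-139) = 5 - 139/7 = -104/7 ≈ -14.857)
(T - 3)*(2*B) = (-104/7 - 3)*(2*1) = -125/7*2 = -250/7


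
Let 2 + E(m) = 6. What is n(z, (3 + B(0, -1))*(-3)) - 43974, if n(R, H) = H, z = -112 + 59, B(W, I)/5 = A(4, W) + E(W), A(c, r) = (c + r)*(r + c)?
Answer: -44283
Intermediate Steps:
E(m) = 4 (E(m) = -2 + 6 = 4)
A(c, r) = (c + r)**2 (A(c, r) = (c + r)*(c + r) = (c + r)**2)
B(W, I) = 20 + 5*(4 + W)**2 (B(W, I) = 5*((4 + W)**2 + 4) = 5*(4 + (4 + W)**2) = 20 + 5*(4 + W)**2)
z = -53
n(z, (3 + B(0, -1))*(-3)) - 43974 = (3 + (20 + 5*(4 + 0)**2))*(-3) - 43974 = (3 + (20 + 5*4**2))*(-3) - 43974 = (3 + (20 + 5*16))*(-3) - 43974 = (3 + (20 + 80))*(-3) - 43974 = (3 + 100)*(-3) - 43974 = 103*(-3) - 43974 = -309 - 43974 = -44283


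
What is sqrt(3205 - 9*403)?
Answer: I*sqrt(422) ≈ 20.543*I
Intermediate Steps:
sqrt(3205 - 9*403) = sqrt(3205 - 3627) = sqrt(-422) = I*sqrt(422)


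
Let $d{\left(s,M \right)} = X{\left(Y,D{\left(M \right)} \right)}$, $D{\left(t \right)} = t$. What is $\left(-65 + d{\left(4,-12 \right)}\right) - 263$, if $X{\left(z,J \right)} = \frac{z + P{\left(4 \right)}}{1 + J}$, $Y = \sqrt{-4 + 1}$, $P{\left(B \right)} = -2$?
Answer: $- \frac{3606}{11} - \frac{i \sqrt{3}}{11} \approx -327.82 - 0.15746 i$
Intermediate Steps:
$Y = i \sqrt{3}$ ($Y = \sqrt{-3} = i \sqrt{3} \approx 1.732 i$)
$X{\left(z,J \right)} = \frac{-2 + z}{1 + J}$ ($X{\left(z,J \right)} = \frac{z - 2}{1 + J} = \frac{-2 + z}{1 + J}$)
$d{\left(s,M \right)} = \frac{-2 + i \sqrt{3}}{1 + M}$
$\left(-65 + d{\left(4,-12 \right)}\right) - 263 = \left(-65 + \frac{-2 + i \sqrt{3}}{1 - 12}\right) - 263 = \left(-65 + \frac{-2 + i \sqrt{3}}{-11}\right) - 263 = \left(-65 - \frac{-2 + i \sqrt{3}}{11}\right) - 263 = \left(-65 + \left(\frac{2}{11} - \frac{i \sqrt{3}}{11}\right)\right) - 263 = \left(- \frac{713}{11} - \frac{i \sqrt{3}}{11}\right) - 263 = - \frac{3606}{11} - \frac{i \sqrt{3}}{11}$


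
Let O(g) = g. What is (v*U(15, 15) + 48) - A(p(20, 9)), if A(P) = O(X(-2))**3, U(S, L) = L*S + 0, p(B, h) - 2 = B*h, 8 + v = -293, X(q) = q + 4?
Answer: -67685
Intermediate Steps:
X(q) = 4 + q
v = -301 (v = -8 - 293 = -301)
p(B, h) = 2 + B*h
U(S, L) = L*S
A(P) = 8 (A(P) = (4 - 2)**3 = 2**3 = 8)
(v*U(15, 15) + 48) - A(p(20, 9)) = (-4515*15 + 48) - 1*8 = (-301*225 + 48) - 8 = (-67725 + 48) - 8 = -67677 - 8 = -67685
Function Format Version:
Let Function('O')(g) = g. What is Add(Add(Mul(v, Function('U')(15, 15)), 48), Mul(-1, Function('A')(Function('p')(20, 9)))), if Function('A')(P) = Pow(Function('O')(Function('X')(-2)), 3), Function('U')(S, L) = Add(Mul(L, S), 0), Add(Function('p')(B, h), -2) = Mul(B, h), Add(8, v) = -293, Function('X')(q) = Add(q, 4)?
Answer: -67685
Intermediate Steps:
Function('X')(q) = Add(4, q)
v = -301 (v = Add(-8, -293) = -301)
Function('p')(B, h) = Add(2, Mul(B, h))
Function('U')(S, L) = Mul(L, S)
Function('A')(P) = 8 (Function('A')(P) = Pow(Add(4, -2), 3) = Pow(2, 3) = 8)
Add(Add(Mul(v, Function('U')(15, 15)), 48), Mul(-1, Function('A')(Function('p')(20, 9)))) = Add(Add(Mul(-301, Mul(15, 15)), 48), Mul(-1, 8)) = Add(Add(Mul(-301, 225), 48), -8) = Add(Add(-67725, 48), -8) = Add(-67677, -8) = -67685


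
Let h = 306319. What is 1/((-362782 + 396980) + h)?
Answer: 1/340517 ≈ 2.9367e-6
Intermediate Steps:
1/((-362782 + 396980) + h) = 1/((-362782 + 396980) + 306319) = 1/(34198 + 306319) = 1/340517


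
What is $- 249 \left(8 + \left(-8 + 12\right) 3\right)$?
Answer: $-4980$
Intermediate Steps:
$- 249 \left(8 + \left(-8 + 12\right) 3\right) = - 249 \left(8 + 4 \cdot 3\right) = - 249 \left(8 + 12\right) = \left(-249\right) 20 = -4980$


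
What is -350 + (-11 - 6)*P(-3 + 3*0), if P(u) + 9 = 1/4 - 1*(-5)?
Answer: -1145/4 ≈ -286.25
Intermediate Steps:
P(u) = -15/4 (P(u) = -9 + (1/4 - 1*(-5)) = -9 + (1*(1/4) + 5) = -9 + (1/4 + 5) = -9 + 21/4 = -15/4)
-350 + (-11 - 6)*P(-3 + 3*0) = -350 + (-11 - 6)*(-15/4) = -350 - 17*(-15/4) = -350 + 255/4 = -1145/4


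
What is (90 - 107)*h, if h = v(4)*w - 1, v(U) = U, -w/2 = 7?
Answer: 969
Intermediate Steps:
w = -14 (w = -2*7 = -14)
h = -57 (h = 4*(-14) - 1 = -56 - 1 = -57)
(90 - 107)*h = (90 - 107)*(-57) = -17*(-57) = 969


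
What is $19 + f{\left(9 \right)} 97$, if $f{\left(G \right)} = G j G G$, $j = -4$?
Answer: $-282833$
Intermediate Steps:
$f{\left(G \right)} = - 4 G^{3}$ ($f{\left(G \right)} = G \left(-4\right) G G = - 4 G G^{2} = - 4 G^{3}$)
$19 + f{\left(9 \right)} 97 = 19 + - 4 \cdot 9^{3} \cdot 97 = 19 + \left(-4\right) 729 \cdot 97 = 19 - 282852 = -282833$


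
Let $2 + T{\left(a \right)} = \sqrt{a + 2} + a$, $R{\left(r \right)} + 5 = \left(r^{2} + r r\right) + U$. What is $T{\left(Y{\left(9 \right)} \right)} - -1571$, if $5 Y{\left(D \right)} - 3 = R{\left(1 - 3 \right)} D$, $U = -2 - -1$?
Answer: $\frac{7866}{5} + \frac{\sqrt{155}}{5} \approx 1575.7$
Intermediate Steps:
$U = -1$ ($U = -2 + 1 = -1$)
$R{\left(r \right)} = -6 + 2 r^{2}$ ($R{\left(r \right)} = -5 - \left(1 - r^{2} - r r\right) = -5 + \left(\left(r^{2} + r^{2}\right) - 1\right) = -5 + \left(2 r^{2} - 1\right) = -5 + \left(-1 + 2 r^{2}\right) = -6 + 2 r^{2}$)
$Y{\left(D \right)} = \frac{3}{5} + \frac{2 D}{5}$ ($Y{\left(D \right)} = \frac{3}{5} + \frac{\left(-6 + 2 \left(1 - 3\right)^{2}\right) D}{5} = \frac{3}{5} + \frac{\left(-6 + 2 \left(-2\right)^{2}\right) D}{5} = \frac{3}{5} + \frac{\left(-6 + 2 \cdot 4\right) D}{5} = \frac{3}{5} + \frac{\left(-6 + 8\right) D}{5} = \frac{3}{5} + \frac{2 D}{5}$)
$T{\left(a \right)} = -2 + a + \sqrt{2 + a}$ ($T{\left(a \right)} = -2 + \left(\sqrt{a + 2} + a\right) = -2 + \left(\sqrt{2 + a} + a\right) = -2 + \left(a + \sqrt{2 + a}\right) = -2 + a + \sqrt{2 + a}$)
$T{\left(Y{\left(9 \right)} \right)} - -1571 = \left(-2 + \left(\frac{3}{5} + \frac{2}{5} \cdot 9\right) + \sqrt{2 + \left(\frac{3}{5} + \frac{2}{5} \cdot 9\right)}\right) - -1571 = \left(-2 + \left(\frac{3}{5} + \frac{18}{5}\right) + \sqrt{2 + \left(\frac{3}{5} + \frac{18}{5}\right)}\right) + 1571 = \left(-2 + \frac{21}{5} + \sqrt{2 + \frac{21}{5}}\right) + 1571 = \left(-2 + \frac{21}{5} + \sqrt{\frac{31}{5}}\right) + 1571 = \left(-2 + \frac{21}{5} + \frac{\sqrt{155}}{5}\right) + 1571 = \left(\frac{11}{5} + \frac{\sqrt{155}}{5}\right) + 1571 = \frac{7866}{5} + \frac{\sqrt{155}}{5}$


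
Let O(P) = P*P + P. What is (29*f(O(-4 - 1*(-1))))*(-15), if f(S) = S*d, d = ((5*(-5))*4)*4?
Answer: 1044000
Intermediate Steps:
d = -400 (d = -25*4*4 = -100*4 = -400)
O(P) = P + P**2 (O(P) = P**2 + P = P + P**2)
f(S) = -400*S (f(S) = S*(-400) = -400*S)
(29*f(O(-4 - 1*(-1))))*(-15) = (29*(-400*(-4 - 1*(-1))*(1 + (-4 - 1*(-1)))))*(-15) = (29*(-400*(-4 + 1)*(1 + (-4 + 1))))*(-15) = (29*(-(-1200)*(1 - 3)))*(-15) = (29*(-(-1200)*(-2)))*(-15) = (29*(-400*6))*(-15) = (29*(-2400))*(-15) = -69600*(-15) = 1044000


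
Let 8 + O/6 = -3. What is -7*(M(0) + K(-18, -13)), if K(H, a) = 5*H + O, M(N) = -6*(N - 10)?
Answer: 672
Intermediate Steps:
O = -66 (O = -48 + 6*(-3) = -48 - 18 = -66)
M(N) = 60 - 6*N (M(N) = -6*(-10 + N) = 60 - 6*N)
K(H, a) = -66 + 5*H (K(H, a) = 5*H - 66 = -66 + 5*H)
-7*(M(0) + K(-18, -13)) = -7*((60 - 6*0) + (-66 + 5*(-18))) = -7*((60 + 0) + (-66 - 90)) = -7*(60 - 156) = -7*(-96) = 672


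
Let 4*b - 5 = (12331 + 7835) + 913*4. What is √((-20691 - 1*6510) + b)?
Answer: I*√84981/2 ≈ 145.76*I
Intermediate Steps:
b = 23823/4 (b = 5/4 + ((12331 + 7835) + 913*4)/4 = 5/4 + (20166 + 3652)/4 = 5/4 + (¼)*23818 = 5/4 + 11909/2 = 23823/4 ≈ 5955.8)
√((-20691 - 1*6510) + b) = √((-20691 - 1*6510) + 23823/4) = √((-20691 - 6510) + 23823/4) = √(-27201 + 23823/4) = √(-84981/4) = I*√84981/2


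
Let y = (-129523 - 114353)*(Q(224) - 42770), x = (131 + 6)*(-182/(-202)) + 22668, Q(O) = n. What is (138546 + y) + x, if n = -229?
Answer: 1059145131605/101 ≈ 1.0487e+10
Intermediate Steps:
Q(O) = -229
x = 2301935/101 (x = 137*(-182*(-1/202)) + 22668 = 137*(91/101) + 22668 = 12467/101 + 22668 = 2301935/101 ≈ 22791.)
y = 10486424124 (y = (-129523 - 114353)*(-229 - 42770) = -243876*(-42999) = 10486424124)
(138546 + y) + x = (138546 + 10486424124) + 2301935/101 = 10486562670 + 2301935/101 = 1059145131605/101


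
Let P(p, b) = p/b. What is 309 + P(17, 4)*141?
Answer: 3633/4 ≈ 908.25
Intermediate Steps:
309 + P(17, 4)*141 = 309 + (17/4)*141 = 309 + 2397/4 = 3633/4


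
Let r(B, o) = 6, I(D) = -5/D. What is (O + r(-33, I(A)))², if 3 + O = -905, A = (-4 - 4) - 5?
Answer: 813604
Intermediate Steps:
A = -13 (A = -8 - 5 = -13)
O = -908 (O = -3 - 905 = -908)
(O + r(-33, I(A)))² = (-908 + 6)² = (-902)² = 813604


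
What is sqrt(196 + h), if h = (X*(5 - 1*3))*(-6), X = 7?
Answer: 4*sqrt(7) ≈ 10.583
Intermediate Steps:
h = -84 (h = (7*(5 - 1*3))*(-6) = (7*(5 - 3))*(-6) = (7*2)*(-6) = 14*(-6) = -84)
sqrt(196 + h) = sqrt(196 - 84) = sqrt(112) = 4*sqrt(7)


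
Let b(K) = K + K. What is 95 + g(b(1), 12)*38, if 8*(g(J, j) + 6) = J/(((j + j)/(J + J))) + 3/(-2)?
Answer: -3325/24 ≈ -138.54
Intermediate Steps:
b(K) = 2*K
g(J, j) = -99/16 + J²/(8*j) (g(J, j) = -6 + (J/(((j + j)/(J + J))) + 3/(-2))/8 = -6 + (J/(((2*j)/((2*J)))) + 3*(-½))/8 = -6 + (J/(((2*j)*(1/(2*J)))) - 3/2)/8 = -6 + (J/((j/J)) - 3/2)/8 = -6 + (J*(J/j) - 3/2)/8 = -6 + (J²/j - 3/2)/8 = -6 + (-3/2 + J²/j)/8 = -6 + (-3/16 + J²/(8*j)) = -99/16 + J²/(8*j))
95 + g(b(1), 12)*38 = 95 + (-99/16 + (⅛)*(2*1)²/12)*38 = 95 + (-99/16 + (⅛)*2²*(1/12))*38 = 95 + (-99/16 + (⅛)*4*(1/12))*38 = 95 + (-99/16 + 1/24)*38 = 95 - 295/48*38 = 95 - 5605/24 = -3325/24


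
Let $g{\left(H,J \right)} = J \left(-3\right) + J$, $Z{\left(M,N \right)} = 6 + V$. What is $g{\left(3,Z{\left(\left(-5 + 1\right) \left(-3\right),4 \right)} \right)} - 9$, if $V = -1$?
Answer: $-19$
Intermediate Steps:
$Z{\left(M,N \right)} = 5$ ($Z{\left(M,N \right)} = 6 - 1 = 5$)
$g{\left(H,J \right)} = - 2 J$ ($g{\left(H,J \right)} = - 3 J + J = - 2 J$)
$g{\left(3,Z{\left(\left(-5 + 1\right) \left(-3\right),4 \right)} \right)} - 9 = \left(-2\right) 5 - 9 = -10 - 9 = -19$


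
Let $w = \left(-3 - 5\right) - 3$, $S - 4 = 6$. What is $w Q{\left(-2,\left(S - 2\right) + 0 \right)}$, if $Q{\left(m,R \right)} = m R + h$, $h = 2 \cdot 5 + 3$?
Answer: $33$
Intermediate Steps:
$S = 10$ ($S = 4 + 6 = 10$)
$h = 13$ ($h = 10 + 3 = 13$)
$Q{\left(m,R \right)} = 13 + R m$ ($Q{\left(m,R \right)} = m R + 13 = R m + 13 = 13 + R m$)
$w = -11$ ($w = -8 - 3 = -11$)
$w Q{\left(-2,\left(S - 2\right) + 0 \right)} = - 11 \left(13 + \left(\left(10 - 2\right) + 0\right) \left(-2\right)\right) = - 11 \left(13 + \left(8 + 0\right) \left(-2\right)\right) = - 11 \left(13 + 8 \left(-2\right)\right) = - 11 \left(13 - 16\right) = \left(-11\right) \left(-3\right) = 33$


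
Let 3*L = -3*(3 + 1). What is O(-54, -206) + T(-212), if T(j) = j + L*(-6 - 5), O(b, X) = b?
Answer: -222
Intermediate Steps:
L = -4 (L = (-3*(3 + 1))/3 = (-3*4)/3 = (1/3)*(-12) = -4)
T(j) = 44 + j (T(j) = j - 4*(-6 - 5) = j - 4*(-11) = j + 44 = 44 + j)
O(-54, -206) + T(-212) = -54 + (44 - 212) = -54 - 168 = -222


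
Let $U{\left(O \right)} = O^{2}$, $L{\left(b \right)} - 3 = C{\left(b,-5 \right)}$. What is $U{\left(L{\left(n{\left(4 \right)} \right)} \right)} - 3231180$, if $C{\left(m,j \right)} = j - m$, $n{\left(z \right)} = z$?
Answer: $-3231144$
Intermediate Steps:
$L{\left(b \right)} = -2 - b$ ($L{\left(b \right)} = 3 - \left(5 + b\right) = -2 - b$)
$U{\left(L{\left(n{\left(4 \right)} \right)} \right)} - 3231180 = \left(-2 - 4\right)^{2} - 3231180 = \left(-6\right)^{2} - 3231180 = 36 - 3231180 = -3231144$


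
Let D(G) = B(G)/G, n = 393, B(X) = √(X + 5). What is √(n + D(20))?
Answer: 11*√13/2 ≈ 19.831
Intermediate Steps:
B(X) = √(5 + X)
D(G) = √(5 + G)/G
√(n + D(20)) = √(393 + √(5 + 20)/20) = √(393 + √25/20) = √(393 + (1/20)*5) = √(393 + ¼) = √(1573/4) = 11*√13/2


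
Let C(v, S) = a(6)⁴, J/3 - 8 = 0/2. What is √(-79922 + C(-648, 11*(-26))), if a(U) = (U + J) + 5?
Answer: √1420703 ≈ 1191.9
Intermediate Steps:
J = 24 (J = 24 + 3*(0/2) = 24 + 3*(0*(½)) = 24 + 3*0 = 24 + 0 = 24)
a(U) = 29 + U (a(U) = (U + 24) + 5 = (24 + U) + 5 = 29 + U)
C(v, S) = 1500625 (C(v, S) = (29 + 6)⁴ = 35⁴ = 1500625)
√(-79922 + C(-648, 11*(-26))) = √(-79922 + 1500625) = √1420703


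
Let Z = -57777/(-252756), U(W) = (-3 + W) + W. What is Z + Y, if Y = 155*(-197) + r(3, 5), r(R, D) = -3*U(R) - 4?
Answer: -2573710837/84252 ≈ -30548.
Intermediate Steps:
U(W) = -3 + 2*W
r(R, D) = 5 - 6*R (r(R, D) = -3*(-3 + 2*R) - 4 = (9 - 6*R) - 4 = 5 - 6*R)
Y = -30548 (Y = 155*(-197) + (5 - 6*3) = -30535 + (5 - 18) = -30535 - 13 = -30548)
Z = 19259/84252 (Z = -57777*(-1/252756) = 19259/84252 ≈ 0.22859)
Z + Y = 19259/84252 - 30548 = -2573710837/84252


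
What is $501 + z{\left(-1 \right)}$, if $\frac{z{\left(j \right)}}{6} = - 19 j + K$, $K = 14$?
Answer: $699$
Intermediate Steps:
$z{\left(j \right)} = 84 - 114 j$ ($z{\left(j \right)} = 6 \left(- 19 j + 14\right) = 6 \left(14 - 19 j\right) = 84 - 114 j$)
$501 + z{\left(-1 \right)} = 501 + \left(84 - -114\right) = 501 + \left(84 + 114\right) = 501 + 198 = 699$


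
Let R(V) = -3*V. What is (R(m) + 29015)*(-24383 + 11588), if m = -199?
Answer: -378885540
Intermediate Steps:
(R(m) + 29015)*(-24383 + 11588) = (-3*(-199) + 29015)*(-24383 + 11588) = (597 + 29015)*(-12795) = 29612*(-12795) = -378885540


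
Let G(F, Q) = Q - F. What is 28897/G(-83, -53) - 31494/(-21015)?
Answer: 2703179/2802 ≈ 964.73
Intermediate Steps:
28897/G(-83, -53) - 31494/(-21015) = 28897/(-53 - 1*(-83)) - 31494/(-21015) = 28897/(-53 + 83) - 31494*(-1/21015) = 28897/30 + 10498/7005 = 2703179/2802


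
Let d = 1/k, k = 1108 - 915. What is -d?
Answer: -1/193 ≈ -0.0051813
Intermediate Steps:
k = 193
d = 1/193 ≈ 0.0051813
-d = -1*1/193 = -1/193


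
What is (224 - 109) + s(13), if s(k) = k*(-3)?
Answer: 76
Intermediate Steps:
s(k) = -3*k
(224 - 109) + s(13) = (224 - 109) - 3*13 = 115 - 39 = 76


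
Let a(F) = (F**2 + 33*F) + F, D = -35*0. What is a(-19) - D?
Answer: -285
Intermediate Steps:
D = 0
a(F) = F**2 + 34*F
a(-19) - D = -19*(34 - 19) - 1*0 = -19*15 + 0 = -285 + 0 = -285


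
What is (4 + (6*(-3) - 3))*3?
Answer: -51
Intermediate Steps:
(4 + (6*(-3) - 3))*3 = (4 + (-18 - 3))*3 = (4 - 21)*3 = -17*3 = -51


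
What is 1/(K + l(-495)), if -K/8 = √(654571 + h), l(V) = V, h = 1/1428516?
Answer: 176778855/14873536812967 - 36*√4122702231522533/14873536812967 ≈ -0.00014352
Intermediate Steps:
h = 1/1428516 ≈ 7.0003e-7
K = -4*√4122702231522533/39681 (K = -8*√(654571 + 1/1428516) = -4*√4122702231522533/39681 ≈ -6472.4)
1/(K + l(-495)) = 1/(-4*√4122702231522533/39681 - 495) = 1/(-495 - 4*√4122702231522533/39681)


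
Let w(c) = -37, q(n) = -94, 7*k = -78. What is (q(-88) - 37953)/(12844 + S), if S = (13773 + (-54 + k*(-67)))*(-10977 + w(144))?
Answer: 266329/1115176718 ≈ 0.00023882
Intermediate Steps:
k = -78/7 (k = (1/7)*(-78) = -78/7 ≈ -11.143)
S = -1115266626/7 (S = (13773 + (-54 - 78/7*(-67)))*(-10977 - 37) = (13773 + (-54 + 5226/7))*(-11014) = (13773 + 4848/7)*(-11014) = (101259/7)*(-11014) = -1115266626/7 ≈ -1.5932e+8)
(q(-88) - 37953)/(12844 + S) = (-94 - 37953)/(12844 - 1115266626/7) = -38047/(-1115176718/7) = -38047*(-7/1115176718) = 266329/1115176718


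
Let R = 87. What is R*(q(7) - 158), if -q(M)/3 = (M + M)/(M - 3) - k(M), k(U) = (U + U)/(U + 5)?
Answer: -14355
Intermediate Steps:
k(U) = 2*U/(5 + U) (k(U) = (2*U)/(5 + U) = 2*U/(5 + U))
q(M) = -6*M/(-3 + M) + 6*M/(5 + M) (q(M) = -3*((M + M)/(M - 3) - 2*M/(5 + M)) = -3*((2*M)/(-3 + M) - 2*M/(5 + M)) = -3*(2*M/(-3 + M) - 2*M/(5 + M)) = -3*(-2*M/(5 + M) + 2*M/(-3 + M)) = -6*M/(-3 + M) + 6*M/(5 + M))
R*(q(7) - 158) = 87*(-48*7/((-3 + 7)*(5 + 7)) - 158) = 87*(-48*7/(4*12) - 158) = 87*(-48*7*¼*1/12 - 158) = 87*(-7 - 158) = 87*(-165) = -14355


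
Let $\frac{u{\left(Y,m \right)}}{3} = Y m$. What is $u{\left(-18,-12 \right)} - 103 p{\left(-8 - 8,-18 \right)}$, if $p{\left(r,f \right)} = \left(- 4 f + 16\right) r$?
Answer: $145672$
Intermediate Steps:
$u{\left(Y,m \right)} = 3 Y m$
$p{\left(r,f \right)} = r \left(16 - 4 f\right)$ ($p{\left(r,f \right)} = \left(16 - 4 f\right) r = r \left(16 - 4 f\right)$)
$u{\left(-18,-12 \right)} - 103 p{\left(-8 - 8,-18 \right)} = 3 \left(-18\right) \left(-12\right) - 103 \cdot 4 \left(-8 - 8\right) \left(4 - -18\right) = 648 - 103 \cdot 4 \left(-8 - 8\right) \left(4 + 18\right) = 648 - 103 \cdot 4 \left(-16\right) 22 = 648 - -145024 = 648 + 145024 = 145672$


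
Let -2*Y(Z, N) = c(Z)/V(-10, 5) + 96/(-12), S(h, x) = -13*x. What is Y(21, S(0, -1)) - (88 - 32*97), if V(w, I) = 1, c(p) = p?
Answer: 6019/2 ≈ 3009.5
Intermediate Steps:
Y(Z, N) = 4 - Z/2 (Y(Z, N) = -(Z/1 + 96/(-12))/2 = -(Z*1 + 96*(-1/12))/2 = -(Z - 8)/2 = -(-8 + Z)/2 = 4 - Z/2)
Y(21, S(0, -1)) - (88 - 32*97) = (4 - ½*21) - (88 - 32*97) = (4 - 21/2) - (88 - 3104) = -13/2 - 1*(-3016) = -13/2 + 3016 = 6019/2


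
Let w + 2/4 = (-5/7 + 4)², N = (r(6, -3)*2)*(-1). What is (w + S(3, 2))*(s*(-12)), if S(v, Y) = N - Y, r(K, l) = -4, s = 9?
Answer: -86238/49 ≈ -1760.0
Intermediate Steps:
N = 8 (N = -4*2*(-1) = -8*(-1) = 8)
S(v, Y) = 8 - Y
w = 1009/98 (w = -½ + (-5/7 + 4)² = -½ + (23/7)² = -½ + 529/49 = 1009/98 ≈ 10.296)
(w + S(3, 2))*(s*(-12)) = (1009/98 + (8 - 1*2))*(9*(-12)) = (1009/98 + (8 - 2))*(-108) = (1009/98 + 6)*(-108) = (1597/98)*(-108) = -86238/49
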